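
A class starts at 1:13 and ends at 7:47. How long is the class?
From 1:13 to 7:47:
(7 x 60 + 47) - (1 x 60 + 13) = 467 - 73 = 394 minutes
= 6 hours and 34 minutes

Final answer: 6 hours and 34 minutes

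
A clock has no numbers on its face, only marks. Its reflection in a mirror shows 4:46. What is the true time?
Reflection across the vertical (12-6) axis maps a hand at angle A degrees to (360 - A) degrees, which sends a reading of T minutes past 12:00 to (720 - T) minutes past 12:00.
Mirror reads 4:46 = 286 minutes past 12:00.
Actual time: (720 - 286) mod 720 = 434 minutes = 7:14.

Final answer: 7:14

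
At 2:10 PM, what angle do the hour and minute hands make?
Hour hand position: 2 x 30 + 10 x 0.5 = 65 degrees
Minute hand position: 10 x 6 = 60 degrees
Difference: |65 - 60| = 5 degrees
The angle between the hands is 5 degrees

Final answer: 5 degrees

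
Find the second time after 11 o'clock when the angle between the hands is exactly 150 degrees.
At t minutes past 11:00, the hour hand is at 30 x 11 + 0.5t degrees and the minute hand is at 6t degrees.
The smaller angle between them is 150 degrees when |30H - 5.5t| = 150 or |30H - 5.5t| = 210.
With H = 11, solve 30 x 11 - 5.5t = +/- target for each target:
  t = (30 x 11 - 150) / 5.5 = 32.73
  t = (30 x 11 + 150) / 5.5 = 87.27 (outside (0, 60))
  t = (30 x 11 - 210) / 5.5 = 21.82
  t = (30 x 11 + 210) / 5.5 = 98.18 (outside (0, 60))
Valid solutions in (0, 60): {21.82, 32.73} minutes.
The second occurrence is t = 32.73 minutes.
The hands form a 150-degree angle at 32.73 minutes past 11:00.

Final answer: 32.73 minutes past 11:00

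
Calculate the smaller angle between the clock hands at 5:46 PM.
Hour hand position: 5 x 30 + 46 x 0.5 = 173 degrees
Minute hand position: 46 x 6 = 276 degrees
Difference: |173 - 276| = 103 degrees
The angle between the hands is 103 degrees

Final answer: 103 degrees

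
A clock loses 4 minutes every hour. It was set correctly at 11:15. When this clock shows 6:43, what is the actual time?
For every 60 true minutes, the faulty clock advances 56 minutes, so 1 faulty-clock minute corresponds to 60/56 true minutes.
From 11:15 to 6:43 on the faulty dial is 448 minutes.
True elapsed: 448 x 60/56 = 480 minutes = 8 hours.
True time: 11:15 + 8 hours = 7:15.

Final answer: 7:15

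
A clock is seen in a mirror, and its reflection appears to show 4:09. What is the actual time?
Reflection across the vertical (12-6) axis maps a hand at angle A degrees to (360 - A) degrees, which sends a reading of T minutes past 12:00 to (720 - T) minutes past 12:00.
Mirror reads 4:09 = 249 minutes past 12:00.
Actual time: (720 - 249) mod 720 = 471 minutes = 7:51.

Final answer: 7:51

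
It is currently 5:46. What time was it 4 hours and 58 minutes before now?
Starting time: 5:46 = 346 total minutes past 12:00
Subtracting: 4 hours and 58 minutes = 298 minutes
346 - 298 = 48 minutes
= 48 minutes past 12:00 = 12:48

Final answer: 12:48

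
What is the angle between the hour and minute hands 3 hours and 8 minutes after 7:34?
First find the time 3 hours and 8 minutes after 7:34.
Total minutes: 7 x 60 + 34 + 3 x 60 + 8 = 642.
642 mod 720 = 642 minutes = 10:42.
Now compute the angle at 10:42:
Hour hand: 10 x 30 + 42 x 0.5 = 321 degrees
Minute hand: 42 x 6 = 252 degrees
Difference: |321 - 252| = 69 degrees
The angle is 69 degrees

Final answer: 69 degrees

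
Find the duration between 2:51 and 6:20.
From 2:51 to 6:20:
(6 x 60 + 20) - (2 x 60 + 51) = 380 - 171 = 209 minutes
= 3 hours and 29 minutes

Final answer: 3 hours and 29 minutes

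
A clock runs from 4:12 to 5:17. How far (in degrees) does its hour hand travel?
The hour hand moves 0.5 degrees per minute.
Time elapsed: 5:17 - 4:12 = 65 minutes
Angular displacement: 65 x 0.5 = 32.5 degrees

Final answer: 32.5 degrees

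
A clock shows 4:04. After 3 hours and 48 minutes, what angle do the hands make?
First find the time 3 hours and 48 minutes after 4:04.
Total minutes: 4 x 60 + 4 + 3 x 60 + 48 = 472.
472 mod 720 = 472 minutes = 7:52.
Now compute the angle at 7:52:
Hour hand: 7 x 30 + 52 x 0.5 = 236 degrees
Minute hand: 52 x 6 = 312 degrees
Difference: |236 - 312| = 76 degrees
The angle is 76 degrees

Final answer: 76 degrees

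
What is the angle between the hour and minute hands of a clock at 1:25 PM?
Hour hand position: 1 x 30 + 25 x 0.5 = 42.5 degrees
Minute hand position: 25 x 6 = 150 degrees
Difference: |42.5 - 150| = 107.5 degrees
The angle between the hands is 107.5 degrees

Final answer: 107.5 degrees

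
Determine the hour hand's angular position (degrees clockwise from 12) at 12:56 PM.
The hour hand moves 30 degrees per hour and 0.5 degrees per minute.
At 12:56: (0) x 30 + 56 x 0.5 = 0 + 28 = 28 degrees

Final answer: 28 degrees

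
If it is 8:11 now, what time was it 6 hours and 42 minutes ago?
Starting time: 8:11 = 491 total minutes past 12:00
Subtracting: 6 hours and 42 minutes = 402 minutes
491 - 402 = 89 minutes
= 1 hour and 29 minutes past 12:00 = 1:29

Final answer: 1:29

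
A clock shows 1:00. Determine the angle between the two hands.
Hour hand position: 1 x 30 + 0 x 0.5 = 30 degrees
Minute hand position: 0 x 6 = 0 degrees
Difference: |30 - 0| = 30 degrees
The angle between the hands is 30 degrees

Final answer: 30 degrees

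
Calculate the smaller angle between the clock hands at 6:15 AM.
Hour hand position: 6 x 30 + 15 x 0.5 = 187.5 degrees
Minute hand position: 15 x 6 = 90 degrees
Difference: |187.5 - 90| = 97.5 degrees
The angle between the hands is 97.5 degrees

Final answer: 97.5 degrees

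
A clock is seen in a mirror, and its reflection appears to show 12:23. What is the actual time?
Reflection across the vertical (12-6) axis maps a hand at angle A degrees to (360 - A) degrees, which sends a reading of T minutes past 12:00 to (720 - T) minutes past 12:00.
Mirror reads 12:23 = 23 minutes past 12:00.
Actual time: (720 - 23) mod 720 = 697 minutes = 11:37.

Final answer: 11:37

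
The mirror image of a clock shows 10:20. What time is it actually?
Reflection across the vertical (12-6) axis maps a hand at angle A degrees to (360 - A) degrees, which sends a reading of T minutes past 12:00 to (720 - T) minutes past 12:00.
Mirror reads 10:20 = 620 minutes past 12:00.
Actual time: (720 - 620) mod 720 = 100 minutes = 1:40.

Final answer: 1:40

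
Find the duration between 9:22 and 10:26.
From 9:22 to 10:26:
(10 x 60 + 26) - (9 x 60 + 22) = 626 - 562 = 64 minutes
= 1 hour and 4 minutes

Final answer: 1 hour and 4 minutes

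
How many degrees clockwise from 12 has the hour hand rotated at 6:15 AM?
The hour hand moves 30 degrees per hour and 0.5 degrees per minute.
At 6:15: (6) x 30 + 15 x 0.5 = 180 + 7.5 = 187.5 degrees

Final answer: 187.5 degrees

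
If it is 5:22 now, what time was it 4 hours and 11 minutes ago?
Starting time: 5:22 = 322 total minutes past 12:00
Subtracting: 4 hours and 11 minutes = 251 minutes
322 - 251 = 71 minutes
= 1 hour and 11 minutes past 12:00 = 1:11

Final answer: 1:11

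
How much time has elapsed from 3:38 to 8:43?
From 3:38 to 8:43:
(8 x 60 + 43) - (3 x 60 + 38) = 523 - 218 = 305 minutes
= 5 hours and 5 minutes

Final answer: 5 hours and 5 minutes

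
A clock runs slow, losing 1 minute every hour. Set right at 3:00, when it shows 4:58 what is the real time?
For every 60 true minutes, the faulty clock advances 59 minutes, so 1 faulty-clock minute corresponds to 60/59 true minutes.
From 3:00 to 4:58 on the faulty dial is 118 minutes.
True elapsed: 118 x 60/59 = 120 minutes = 2 hours.
True time: 3:00 + 2 hours = 5:00.

Final answer: 5:00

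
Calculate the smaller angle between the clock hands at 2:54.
Hour hand position: 2 x 30 + 54 x 0.5 = 87 degrees
Minute hand position: 54 x 6 = 324 degrees
Difference: |87 - 324| = 237 degrees
Since 237 > 180, the smaller angle is 360 - 237 = 123 degrees

Final answer: 123 degrees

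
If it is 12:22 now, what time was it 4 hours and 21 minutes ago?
Starting time: 12:22 = 22 total minutes past 12:00
Subtracting: 4 hours and 21 minutes = 261 minutes
22 - 261 = -239 (negative, add 12 hours = 720) = 481 minutes
= 8 hours and 1 minute past 12:00 = 8:01

Final answer: 8:01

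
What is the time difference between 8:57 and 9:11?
From 8:57 to 9:11:
(9 x 60 + 11) - (8 x 60 + 57) = 551 - 537 = 14 minutes
= 14 minutes

Final answer: 14 minutes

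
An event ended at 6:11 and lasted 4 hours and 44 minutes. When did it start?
Starting time: 6:11 = 371 total minutes past 12:00
Subtracting: 4 hours and 44 minutes = 284 minutes
371 - 284 = 87 minutes
= 1 hour and 27 minutes past 12:00 = 1:27

Final answer: 1:27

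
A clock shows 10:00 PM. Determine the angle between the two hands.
Hour hand position: 10 x 30 + 0 x 0.5 = 300 degrees
Minute hand position: 0 x 6 = 0 degrees
Difference: |300 - 0| = 300 degrees
Since 300 > 180, the smaller angle is 360 - 300 = 60 degrees

Final answer: 60 degrees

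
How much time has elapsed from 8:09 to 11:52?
From 8:09 to 11:52:
(11 x 60 + 52) - (8 x 60 + 9) = 712 - 489 = 223 minutes
= 3 hours and 43 minutes

Final answer: 3 hours and 43 minutes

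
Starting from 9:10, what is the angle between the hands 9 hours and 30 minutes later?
First find the time 9 hours and 30 minutes after 9:10.
Total minutes: 9 x 60 + 10 + 9 x 60 + 30 = 1120.
1120 mod 720 = 400 minutes = 6:40.
Now compute the angle at 6:40:
Hour hand: 6 x 30 + 40 x 0.5 = 200 degrees
Minute hand: 40 x 6 = 240 degrees
Difference: |200 - 240| = 40 degrees
The angle is 40 degrees

Final answer: 40 degrees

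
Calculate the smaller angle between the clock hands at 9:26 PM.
Hour hand position: 9 x 30 + 26 x 0.5 = 283 degrees
Minute hand position: 26 x 6 = 156 degrees
Difference: |283 - 156| = 127 degrees
The angle between the hands is 127 degrees

Final answer: 127 degrees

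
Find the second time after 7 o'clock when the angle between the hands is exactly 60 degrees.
At t minutes past 7:00, the hour hand is at 30 x 7 + 0.5t degrees and the minute hand is at 6t degrees.
The smaller angle between them is 60 degrees when |30H - 5.5t| = 60 or |30H - 5.5t| = 300.
With H = 7, solve 30 x 7 - 5.5t = +/- target for each target:
  t = (30 x 7 - 60) / 5.5 = 27.27
  t = (30 x 7 + 60) / 5.5 = 49.09
  t = (30 x 7 - 300) / 5.5 = -16.36 (outside (0, 60))
  t = (30 x 7 + 300) / 5.5 = 92.73 (outside (0, 60))
Valid solutions in (0, 60): {27.27, 49.09} minutes.
The second occurrence is t = 49.09 minutes.
The hands form a 60-degree angle at 49.09 minutes past 7:00.

Final answer: 49.09 minutes past 7:00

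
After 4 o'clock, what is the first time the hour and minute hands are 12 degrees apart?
At t minutes past 4:00, the hour hand is at 30 x 4 + 0.5t degrees and the minute hand is at 6t degrees.
The smaller angle between them is 12 degrees when |30H - 5.5t| = 12 or |30H - 5.5t| = 348.
With H = 4, solve 30 x 4 - 5.5t = +/- target for each target:
  t = (30 x 4 - 12) / 5.5 = 19.64
  t = (30 x 4 + 12) / 5.5 = 24
  t = (30 x 4 - 348) / 5.5 = -41.45 (outside (0, 60))
  t = (30 x 4 + 348) / 5.5 = 85.09 (outside (0, 60))
Valid solutions in (0, 60): {19.64, 24} minutes.
The first occurrence is t = 19.64 minutes.
The hands form a 12-degree angle at 19.64 minutes past 4:00.

Final answer: 19.64 minutes past 4:00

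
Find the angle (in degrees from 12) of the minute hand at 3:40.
The minute hand moves 6 degrees per minute.
At 3:40: 40 x 6 = 240 degrees

Final answer: 240 degrees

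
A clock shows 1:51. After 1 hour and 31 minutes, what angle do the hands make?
First find the time 1 hour and 31 minutes after 1:51.
Total minutes: 1 x 60 + 51 + 1 x 60 + 31 = 202.
202 mod 720 = 202 minutes = 3:22.
Now compute the angle at 3:22:
Hour hand: 3 x 30 + 22 x 0.5 = 101 degrees
Minute hand: 22 x 6 = 132 degrees
Difference: |101 - 132| = 31 degrees
The angle is 31 degrees

Final answer: 31 degrees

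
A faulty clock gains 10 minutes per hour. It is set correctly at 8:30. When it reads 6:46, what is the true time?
For every 60 true minutes, the faulty clock advances 70 minutes, so 1 faulty-clock minute corresponds to 60/70 true minutes.
From 8:30 to 6:46 on the faulty dial is 616 minutes.
True elapsed: 616 x 60/70 = 528 minutes = 8 hours and 48 minutes.
True time: 8:30 + 8 hours and 48 minutes = 5:18.

Final answer: 5:18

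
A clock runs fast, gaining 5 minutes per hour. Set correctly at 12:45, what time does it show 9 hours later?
For every 60 true minutes, the faulty clock advances 60 + 5 = 65 minutes.
True elapsed: 9 hours = 540 minutes.
Faulty clock advances: 540 x 65/60 = 585 minutes (drift: 45 minutes ahead).
Shown time: 12:45 + 585 minutes = 10:30.

Final answer: 10:30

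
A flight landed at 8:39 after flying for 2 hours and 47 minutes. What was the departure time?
Starting time: 8:39 = 519 total minutes past 12:00
Subtracting: 2 hours and 47 minutes = 167 minutes
519 - 167 = 352 minutes
= 5 hours and 52 minutes past 12:00 = 5:52

Final answer: 5:52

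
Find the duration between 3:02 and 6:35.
From 3:02 to 6:35:
(6 x 60 + 35) - (3 x 60 + 2) = 395 - 182 = 213 minutes
= 3 hours and 33 minutes

Final answer: 3 hours and 33 minutes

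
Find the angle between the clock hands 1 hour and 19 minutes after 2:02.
First find the time 1 hour and 19 minutes after 2:02.
Total minutes: 2 x 60 + 2 + 1 x 60 + 19 = 201.
201 mod 720 = 201 minutes = 3:21.
Now compute the angle at 3:21:
Hour hand: 3 x 30 + 21 x 0.5 = 100.5 degrees
Minute hand: 21 x 6 = 126 degrees
Difference: |100.5 - 126| = 25.5 degrees
The angle is 25.5 degrees

Final answer: 25.5 degrees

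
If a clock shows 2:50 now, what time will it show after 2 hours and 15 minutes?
Starting time: 2:50
Adding 15 minutes to 50 minutes: 50 + 15 = 65 minutes = 1 hour and 5 minutes
Adding 2 hours: 2 + 2 + 1 (carry) = 5
Final time: 5:05

Final answer: 5:05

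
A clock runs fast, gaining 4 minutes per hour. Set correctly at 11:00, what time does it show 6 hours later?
For every 60 true minutes, the faulty clock advances 60 + 4 = 64 minutes.
True elapsed: 6 hours = 360 minutes.
Faulty clock advances: 360 x 64/60 = 384 minutes (drift: 24 minutes ahead).
Shown time: 11:00 + 384 minutes = 5:24.

Final answer: 5:24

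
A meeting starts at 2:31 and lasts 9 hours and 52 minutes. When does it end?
Starting time: 2:31
Adding 52 minutes to 31 minutes: 31 + 52 = 83 minutes = 1 hour and 23 minutes
Adding 9 hours: 2 + 9 + 1 (carry) = 12
Final time: 12:23

Final answer: 12:23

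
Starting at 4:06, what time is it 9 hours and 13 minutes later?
Starting time: 4:06
Adding 13 minutes to 6 minutes: 6 + 13 = 19 minutes
Adding 9 hours: 4 + 9 = 13 - 12 = 1
Final time: 1:19

Final answer: 1:19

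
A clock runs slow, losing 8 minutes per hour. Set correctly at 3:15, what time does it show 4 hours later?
For every 60 true minutes, the faulty clock advances 60 - 8 = 52 minutes.
True elapsed: 4 hours = 240 minutes.
Faulty clock advances: 240 x 52/60 = 208 minutes (drift: 32 minutes behind).
Shown time: 3:15 + 208 minutes = 6:43.

Final answer: 6:43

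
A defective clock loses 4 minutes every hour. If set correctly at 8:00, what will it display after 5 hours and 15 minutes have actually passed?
For every 60 true minutes, the faulty clock advances 60 - 4 = 56 minutes.
True elapsed: 5 hours and 15 minutes = 315 minutes.
Faulty clock advances: 315 x 56/60 = 294 minutes (drift: 21 minutes behind).
Shown time: 8:00 + 294 minutes = 12:54.

Final answer: 12:54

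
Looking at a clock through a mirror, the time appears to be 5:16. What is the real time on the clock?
Reflection across the vertical (12-6) axis maps a hand at angle A degrees to (360 - A) degrees, which sends a reading of T minutes past 12:00 to (720 - T) minutes past 12:00.
Mirror reads 5:16 = 316 minutes past 12:00.
Actual time: (720 - 316) mod 720 = 404 minutes = 6:44.

Final answer: 6:44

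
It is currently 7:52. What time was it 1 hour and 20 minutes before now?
Starting time: 7:52 = 472 total minutes past 12:00
Subtracting: 1 hour and 20 minutes = 80 minutes
472 - 80 = 392 minutes
= 6 hours and 32 minutes past 12:00 = 6:32

Final answer: 6:32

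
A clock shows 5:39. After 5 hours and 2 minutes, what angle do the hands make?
First find the time 5 hours and 2 minutes after 5:39.
Total minutes: 5 x 60 + 39 + 5 x 60 + 2 = 641.
641 mod 720 = 641 minutes = 10:41.
Now compute the angle at 10:41:
Hour hand: 10 x 30 + 41 x 0.5 = 320.5 degrees
Minute hand: 41 x 6 = 246 degrees
Difference: |320.5 - 246| = 74.5 degrees
The angle is 74.5 degrees

Final answer: 74.5 degrees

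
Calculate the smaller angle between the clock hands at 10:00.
Hour hand position: 10 x 30 + 0 x 0.5 = 300 degrees
Minute hand position: 0 x 6 = 0 degrees
Difference: |300 - 0| = 300 degrees
Since 300 > 180, the smaller angle is 360 - 300 = 60 degrees

Final answer: 60 degrees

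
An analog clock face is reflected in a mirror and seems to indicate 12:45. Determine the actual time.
Reflection across the vertical (12-6) axis maps a hand at angle A degrees to (360 - A) degrees, which sends a reading of T minutes past 12:00 to (720 - T) minutes past 12:00.
Mirror reads 12:45 = 45 minutes past 12:00.
Actual time: (720 - 45) mod 720 = 675 minutes = 11:15.

Final answer: 11:15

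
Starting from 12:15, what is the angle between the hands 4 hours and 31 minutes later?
First find the time 4 hours and 31 minutes after 12:15.
Total minutes: 12 x 60 + 15 + 4 x 60 + 31 = 1006.
1006 mod 720 = 286 minutes = 4:46.
Now compute the angle at 4:46:
Hour hand: 4 x 30 + 46 x 0.5 = 143 degrees
Minute hand: 46 x 6 = 276 degrees
Difference: |143 - 276| = 133 degrees
The angle is 133 degrees

Final answer: 133 degrees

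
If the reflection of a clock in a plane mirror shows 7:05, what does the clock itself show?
Reflection across the vertical (12-6) axis maps a hand at angle A degrees to (360 - A) degrees, which sends a reading of T minutes past 12:00 to (720 - T) minutes past 12:00.
Mirror reads 7:05 = 425 minutes past 12:00.
Actual time: (720 - 425) mod 720 = 295 minutes = 4:55.

Final answer: 4:55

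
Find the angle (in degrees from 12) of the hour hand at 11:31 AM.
The hour hand moves 30 degrees per hour and 0.5 degrees per minute.
At 11:31: (11) x 30 + 31 x 0.5 = 330 + 15.5 = 345.5 degrees

Final answer: 345.5 degrees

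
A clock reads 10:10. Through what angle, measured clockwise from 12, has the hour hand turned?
The hour hand moves 30 degrees per hour and 0.5 degrees per minute.
At 10:10: (10) x 30 + 10 x 0.5 = 300 + 5 = 305 degrees

Final answer: 305 degrees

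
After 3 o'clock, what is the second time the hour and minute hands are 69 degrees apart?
At t minutes past 3:00, the hour hand is at 30 x 3 + 0.5t degrees and the minute hand is at 6t degrees.
The smaller angle between them is 69 degrees when |30H - 5.5t| = 69 or |30H - 5.5t| = 291.
With H = 3, solve 30 x 3 - 5.5t = +/- target for each target:
  t = (30 x 3 - 69) / 5.5 = 3.82
  t = (30 x 3 + 69) / 5.5 = 28.91
  t = (30 x 3 - 291) / 5.5 = -36.55 (outside (0, 60))
  t = (30 x 3 + 291) / 5.5 = 69.27 (outside (0, 60))
Valid solutions in (0, 60): {3.82, 28.91} minutes.
The second occurrence is t = 28.91 minutes.
The hands form a 69-degree angle at 28.91 minutes past 3:00.

Final answer: 28.91 minutes past 3:00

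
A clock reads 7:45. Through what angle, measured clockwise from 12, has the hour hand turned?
The hour hand moves 30 degrees per hour and 0.5 degrees per minute.
At 7:45: (7) x 30 + 45 x 0.5 = 210 + 22.5 = 232.5 degrees

Final answer: 232.5 degrees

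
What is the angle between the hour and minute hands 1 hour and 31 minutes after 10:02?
First find the time 1 hour and 31 minutes after 10:02.
Total minutes: 10 x 60 + 2 + 1 x 60 + 31 = 693.
693 mod 720 = 693 minutes = 11:33.
Now compute the angle at 11:33:
Hour hand: 11 x 30 + 33 x 0.5 = 346.5 degrees
Minute hand: 33 x 6 = 198 degrees
Difference: |346.5 - 198| = 148.5 degrees
The angle is 148.5 degrees

Final answer: 148.5 degrees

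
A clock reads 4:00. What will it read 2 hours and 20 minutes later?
Starting time: 4:00
Adding 20 minutes to 0 minutes: 0 + 20 = 20 minutes
Adding 2 hours: 4 + 2 = 6
Final time: 6:20

Final answer: 6:20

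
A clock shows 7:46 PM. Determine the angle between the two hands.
Hour hand position: 7 x 30 + 46 x 0.5 = 233 degrees
Minute hand position: 46 x 6 = 276 degrees
Difference: |233 - 276| = 43 degrees
The angle between the hands is 43 degrees

Final answer: 43 degrees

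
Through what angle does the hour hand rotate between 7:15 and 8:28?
The hour hand moves 0.5 degrees per minute.
Time elapsed: 8:28 - 7:15 = 73 minutes
Angular displacement: 73 x 0.5 = 36.5 degrees

Final answer: 36.5 degrees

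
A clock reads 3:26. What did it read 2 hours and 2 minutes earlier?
Starting time: 3:26 = 206 total minutes past 12:00
Subtracting: 2 hours and 2 minutes = 122 minutes
206 - 122 = 84 minutes
= 1 hour and 24 minutes past 12:00 = 1:24

Final answer: 1:24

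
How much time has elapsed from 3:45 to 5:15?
From 3:45 to 5:15:
(5 x 60 + 15) - (3 x 60 + 45) = 315 - 225 = 90 minutes
= 1 hour and 30 minutes

Final answer: 1 hour and 30 minutes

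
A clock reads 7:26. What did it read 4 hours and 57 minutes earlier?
Starting time: 7:26 = 446 total minutes past 12:00
Subtracting: 4 hours and 57 minutes = 297 minutes
446 - 297 = 149 minutes
= 2 hours and 29 minutes past 12:00 = 2:29

Final answer: 2:29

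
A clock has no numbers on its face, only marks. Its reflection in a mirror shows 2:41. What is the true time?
Reflection across the vertical (12-6) axis maps a hand at angle A degrees to (360 - A) degrees, which sends a reading of T minutes past 12:00 to (720 - T) minutes past 12:00.
Mirror reads 2:41 = 161 minutes past 12:00.
Actual time: (720 - 161) mod 720 = 559 minutes = 9:19.

Final answer: 9:19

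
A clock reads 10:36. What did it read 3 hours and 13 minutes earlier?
Starting time: 10:36 = 636 total minutes past 12:00
Subtracting: 3 hours and 13 minutes = 193 minutes
636 - 193 = 443 minutes
= 7 hours and 23 minutes past 12:00 = 7:23

Final answer: 7:23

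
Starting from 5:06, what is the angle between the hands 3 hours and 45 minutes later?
First find the time 3 hours and 45 minutes after 5:06.
Total minutes: 5 x 60 + 6 + 3 x 60 + 45 = 531.
531 mod 720 = 531 minutes = 8:51.
Now compute the angle at 8:51:
Hour hand: 8 x 30 + 51 x 0.5 = 265.5 degrees
Minute hand: 51 x 6 = 306 degrees
Difference: |265.5 - 306| = 40.5 degrees
The angle is 40.5 degrees

Final answer: 40.5 degrees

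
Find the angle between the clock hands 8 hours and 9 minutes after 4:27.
First find the time 8 hours and 9 minutes after 4:27.
Total minutes: 4 x 60 + 27 + 8 x 60 + 9 = 756.
756 mod 720 = 36 minutes = 12:36.
Now compute the angle at 12:36:
Hour hand: 0 x 30 + 36 x 0.5 = 18 degrees
Minute hand: 36 x 6 = 216 degrees
Difference: |18 - 216| = 198 degrees
Smaller angle: 360 - 198 = 162 degrees

Final answer: 162 degrees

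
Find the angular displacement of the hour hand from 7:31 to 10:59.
The hour hand moves 0.5 degrees per minute.
Time elapsed: 10:59 - 7:31 = 208 minutes
Angular displacement: 208 x 0.5 = 104 degrees

Final answer: 104 degrees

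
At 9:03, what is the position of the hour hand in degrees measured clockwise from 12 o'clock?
The hour hand moves 30 degrees per hour and 0.5 degrees per minute.
At 9:03: (9) x 30 + 3 x 0.5 = 270 + 1.5 = 271.5 degrees

Final answer: 271.5 degrees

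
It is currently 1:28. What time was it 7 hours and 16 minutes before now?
Starting time: 1:28 = 88 total minutes past 12:00
Subtracting: 7 hours and 16 minutes = 436 minutes
88 - 436 = -348 (negative, add 12 hours = 720) = 372 minutes
= 6 hours and 12 minutes past 12:00 = 6:12

Final answer: 6:12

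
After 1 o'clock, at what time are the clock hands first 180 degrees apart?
For hands to be 180 degrees apart: |30H - 5.5t| = 180
With H = 1: t = (30 x 1 + 180)/5.5 = 38.18 or t = (30 x 1 - 180)/5.5 = -27.27
First valid solution (0 < t < 60): t = 38.18 minutes
The hands are opposite at 38.18 minutes past 1:00.

Final answer: 38.18 minutes past 1:00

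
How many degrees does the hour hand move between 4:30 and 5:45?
The hour hand moves 0.5 degrees per minute.
Time elapsed: 5:45 - 4:30 = 75 minutes
Angular displacement: 75 x 0.5 = 37.5 degrees

Final answer: 37.5 degrees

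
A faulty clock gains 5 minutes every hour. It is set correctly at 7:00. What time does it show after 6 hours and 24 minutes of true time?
For every 60 true minutes, the faulty clock advances 60 + 5 = 65 minutes.
True elapsed: 6 hours and 24 minutes = 384 minutes.
Faulty clock advances: 384 x 65/60 = 416 minutes (drift: 32 minutes ahead).
Shown time: 7:00 + 416 minutes = 1:56.

Final answer: 1:56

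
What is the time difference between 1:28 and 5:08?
From 1:28 to 5:08:
(5 x 60 + 8) - (1 x 60 + 28) = 308 - 88 = 220 minutes
= 3 hours and 40 minutes

Final answer: 3 hours and 40 minutes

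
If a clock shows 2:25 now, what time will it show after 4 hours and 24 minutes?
Starting time: 2:25
Adding 24 minutes to 25 minutes: 25 + 24 = 49 minutes
Adding 4 hours: 2 + 4 = 6
Final time: 6:49

Final answer: 6:49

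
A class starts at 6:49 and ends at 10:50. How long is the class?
From 6:49 to 10:50:
(10 x 60 + 50) - (6 x 60 + 49) = 650 - 409 = 241 minutes
= 4 hours and 1 minute

Final answer: 4 hours and 1 minute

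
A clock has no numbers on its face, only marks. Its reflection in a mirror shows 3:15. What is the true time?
Reflection across the vertical (12-6) axis maps a hand at angle A degrees to (360 - A) degrees, which sends a reading of T minutes past 12:00 to (720 - T) minutes past 12:00.
Mirror reads 3:15 = 195 minutes past 12:00.
Actual time: (720 - 195) mod 720 = 525 minutes = 8:45.

Final answer: 8:45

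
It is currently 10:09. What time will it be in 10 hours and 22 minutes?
Starting time: 10:09
Adding 22 minutes to 9 minutes: 9 + 22 = 31 minutes
Adding 10 hours: 10 + 10 = 20 - 12 = 8
Final time: 8:31

Final answer: 8:31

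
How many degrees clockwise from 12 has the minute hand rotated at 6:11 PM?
The minute hand moves 6 degrees per minute.
At 6:11: 11 x 6 = 66 degrees

Final answer: 66 degrees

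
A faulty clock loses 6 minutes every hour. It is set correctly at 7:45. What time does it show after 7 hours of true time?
For every 60 true minutes, the faulty clock advances 60 - 6 = 54 minutes.
True elapsed: 7 hours = 420 minutes.
Faulty clock advances: 420 x 54/60 = 378 minutes (drift: 42 minutes behind).
Shown time: 7:45 + 378 minutes = 2:03.

Final answer: 2:03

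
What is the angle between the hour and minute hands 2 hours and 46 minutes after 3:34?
First find the time 2 hours and 46 minutes after 3:34.
Total minutes: 3 x 60 + 34 + 2 x 60 + 46 = 380.
380 mod 720 = 380 minutes = 6:20.
Now compute the angle at 6:20:
Hour hand: 6 x 30 + 20 x 0.5 = 190 degrees
Minute hand: 20 x 6 = 120 degrees
Difference: |190 - 120| = 70 degrees
The angle is 70 degrees

Final answer: 70 degrees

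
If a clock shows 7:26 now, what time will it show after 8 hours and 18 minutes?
Starting time: 7:26
Adding 18 minutes to 26 minutes: 26 + 18 = 44 minutes
Adding 8 hours: 7 + 8 = 15 - 12 = 3
Final time: 3:44

Final answer: 3:44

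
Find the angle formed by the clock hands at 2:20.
Hour hand position: 2 x 30 + 20 x 0.5 = 70 degrees
Minute hand position: 20 x 6 = 120 degrees
Difference: |70 - 120| = 50 degrees
The angle between the hands is 50 degrees

Final answer: 50 degrees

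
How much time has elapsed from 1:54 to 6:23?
From 1:54 to 6:23:
(6 x 60 + 23) - (1 x 60 + 54) = 383 - 114 = 269 minutes
= 4 hours and 29 minutes

Final answer: 4 hours and 29 minutes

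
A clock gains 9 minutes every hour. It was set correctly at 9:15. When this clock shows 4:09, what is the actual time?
For every 60 true minutes, the faulty clock advances 69 minutes, so 1 faulty-clock minute corresponds to 60/69 true minutes.
From 9:15 to 4:09 on the faulty dial is 414 minutes.
True elapsed: 414 x 60/69 = 360 minutes = 6 hours.
True time: 9:15 + 6 hours = 3:15.

Final answer: 3:15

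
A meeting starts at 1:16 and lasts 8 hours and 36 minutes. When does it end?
Starting time: 1:16
Adding 36 minutes to 16 minutes: 16 + 36 = 52 minutes
Adding 8 hours: 1 + 8 = 9
Final time: 9:52

Final answer: 9:52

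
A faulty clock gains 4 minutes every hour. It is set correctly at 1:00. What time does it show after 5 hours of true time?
For every 60 true minutes, the faulty clock advances 60 + 4 = 64 minutes.
True elapsed: 5 hours = 300 minutes.
Faulty clock advances: 300 x 64/60 = 320 minutes (drift: 20 minutes ahead).
Shown time: 1:00 + 320 minutes = 6:20.

Final answer: 6:20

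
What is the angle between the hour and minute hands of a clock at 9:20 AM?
Hour hand position: 9 x 30 + 20 x 0.5 = 280 degrees
Minute hand position: 20 x 6 = 120 degrees
Difference: |280 - 120| = 160 degrees
The angle between the hands is 160 degrees

Final answer: 160 degrees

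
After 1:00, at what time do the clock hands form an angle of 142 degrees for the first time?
At t minutes past 1:00, the hour hand is at 30 x 1 + 0.5t degrees and the minute hand is at 6t degrees.
The smaller angle between them is 142 degrees when |30H - 5.5t| = 142 or |30H - 5.5t| = 218.
With H = 1, solve 30 x 1 - 5.5t = +/- target for each target:
  t = (30 x 1 - 142) / 5.5 = -20.36 (outside (0, 60))
  t = (30 x 1 + 142) / 5.5 = 31.27
  t = (30 x 1 - 218) / 5.5 = -34.18 (outside (0, 60))
  t = (30 x 1 + 218) / 5.5 = 45.09
Valid solutions in (0, 60): {31.27, 45.09} minutes.
The first occurrence is t = 31.27 minutes.
The hands form a 142-degree angle at 31.27 minutes past 1:00.

Final answer: 31.27 minutes past 1:00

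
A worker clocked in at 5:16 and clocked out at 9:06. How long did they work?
From 5:16 to 9:06:
(9 x 60 + 6) - (5 x 60 + 16) = 546 - 316 = 230 minutes
= 3 hours and 50 minutes

Final answer: 3 hours and 50 minutes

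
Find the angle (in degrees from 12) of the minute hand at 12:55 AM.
The minute hand moves 6 degrees per minute.
At 12:55: 55 x 6 = 330 degrees

Final answer: 330 degrees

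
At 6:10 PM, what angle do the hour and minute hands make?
Hour hand position: 6 x 30 + 10 x 0.5 = 185 degrees
Minute hand position: 10 x 6 = 60 degrees
Difference: |185 - 60| = 125 degrees
The angle between the hands is 125 degrees

Final answer: 125 degrees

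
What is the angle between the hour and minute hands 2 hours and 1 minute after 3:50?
First find the time 2 hours and 1 minute after 3:50.
Total minutes: 3 x 60 + 50 + 2 x 60 + 1 = 351.
351 mod 720 = 351 minutes = 5:51.
Now compute the angle at 5:51:
Hour hand: 5 x 30 + 51 x 0.5 = 175.5 degrees
Minute hand: 51 x 6 = 306 degrees
Difference: |175.5 - 306| = 130.5 degrees
The angle is 130.5 degrees

Final answer: 130.5 degrees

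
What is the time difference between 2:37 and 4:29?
From 2:37 to 4:29:
(4 x 60 + 29) - (2 x 60 + 37) = 269 - 157 = 112 minutes
= 1 hour and 52 minutes

Final answer: 1 hour and 52 minutes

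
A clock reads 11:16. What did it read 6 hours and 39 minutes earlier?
Starting time: 11:16 = 676 total minutes past 12:00
Subtracting: 6 hours and 39 minutes = 399 minutes
676 - 399 = 277 minutes
= 4 hours and 37 minutes past 12:00 = 4:37

Final answer: 4:37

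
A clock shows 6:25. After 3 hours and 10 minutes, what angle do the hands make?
First find the time 3 hours and 10 minutes after 6:25.
Total minutes: 6 x 60 + 25 + 3 x 60 + 10 = 575.
575 mod 720 = 575 minutes = 9:35.
Now compute the angle at 9:35:
Hour hand: 9 x 30 + 35 x 0.5 = 287.5 degrees
Minute hand: 35 x 6 = 210 degrees
Difference: |287.5 - 210| = 77.5 degrees
The angle is 77.5 degrees

Final answer: 77.5 degrees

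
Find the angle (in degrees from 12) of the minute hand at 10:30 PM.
The minute hand moves 6 degrees per minute.
At 10:30: 30 x 6 = 180 degrees

Final answer: 180 degrees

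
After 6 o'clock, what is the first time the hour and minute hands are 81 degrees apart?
At t minutes past 6:00, the hour hand is at 30 x 6 + 0.5t degrees and the minute hand is at 6t degrees.
The smaller angle between them is 81 degrees when |30H - 5.5t| = 81 or |30H - 5.5t| = 279.
With H = 6, solve 30 x 6 - 5.5t = +/- target for each target:
  t = (30 x 6 - 81) / 5.5 = 18
  t = (30 x 6 + 81) / 5.5 = 47.45
  t = (30 x 6 - 279) / 5.5 = -18 (outside (0, 60))
  t = (30 x 6 + 279) / 5.5 = 83.45 (outside (0, 60))
Valid solutions in (0, 60): {18, 47.45} minutes.
The first occurrence is t = 18 minutes.
The hands form a 81-degree angle at 18 minutes past 6:00.

Final answer: 18 minutes past 6:00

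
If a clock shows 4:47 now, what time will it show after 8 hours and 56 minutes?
Starting time: 4:47
Adding 56 minutes to 47 minutes: 47 + 56 = 103 minutes = 1 hour and 43 minutes
Adding 8 hours: 4 + 8 + 1 (carry) = 13 - 12 = 1
Final time: 1:43

Final answer: 1:43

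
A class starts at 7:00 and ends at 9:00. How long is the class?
From 7:00 to 9:00:
(9 x 60 + 0) - (7 x 60 + 0) = 540 - 420 = 120 minutes
= 2 hours

Final answer: 2 hours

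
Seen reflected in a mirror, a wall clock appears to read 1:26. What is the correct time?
Reflection across the vertical (12-6) axis maps a hand at angle A degrees to (360 - A) degrees, which sends a reading of T minutes past 12:00 to (720 - T) minutes past 12:00.
Mirror reads 1:26 = 86 minutes past 12:00.
Actual time: (720 - 86) mod 720 = 634 minutes = 10:34.

Final answer: 10:34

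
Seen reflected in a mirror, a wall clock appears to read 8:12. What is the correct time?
Reflection across the vertical (12-6) axis maps a hand at angle A degrees to (360 - A) degrees, which sends a reading of T minutes past 12:00 to (720 - T) minutes past 12:00.
Mirror reads 8:12 = 492 minutes past 12:00.
Actual time: (720 - 492) mod 720 = 228 minutes = 3:48.

Final answer: 3:48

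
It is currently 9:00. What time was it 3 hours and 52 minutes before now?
Starting time: 9:00 = 540 total minutes past 12:00
Subtracting: 3 hours and 52 minutes = 232 minutes
540 - 232 = 308 minutes
= 5 hours and 8 minutes past 12:00 = 5:08

Final answer: 5:08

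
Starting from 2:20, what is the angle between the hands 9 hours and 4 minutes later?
First find the time 9 hours and 4 minutes after 2:20.
Total minutes: 2 x 60 + 20 + 9 x 60 + 4 = 684.
684 mod 720 = 684 minutes = 11:24.
Now compute the angle at 11:24:
Hour hand: 11 x 30 + 24 x 0.5 = 342 degrees
Minute hand: 24 x 6 = 144 degrees
Difference: |342 - 144| = 198 degrees
Smaller angle: 360 - 198 = 162 degrees

Final answer: 162 degrees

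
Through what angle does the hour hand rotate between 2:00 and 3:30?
The hour hand moves 0.5 degrees per minute.
Time elapsed: 3:30 - 2:00 = 90 minutes
Angular displacement: 90 x 0.5 = 45 degrees

Final answer: 45 degrees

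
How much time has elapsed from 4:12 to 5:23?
From 4:12 to 5:23:
(5 x 60 + 23) - (4 x 60 + 12) = 323 - 252 = 71 minutes
= 1 hour and 11 minutes

Final answer: 1 hour and 11 minutes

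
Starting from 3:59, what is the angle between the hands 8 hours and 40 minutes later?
First find the time 8 hours and 40 minutes after 3:59.
Total minutes: 3 x 60 + 59 + 8 x 60 + 40 = 759.
759 mod 720 = 39 minutes = 12:39.
Now compute the angle at 12:39:
Hour hand: 0 x 30 + 39 x 0.5 = 19.5 degrees
Minute hand: 39 x 6 = 234 degrees
Difference: |19.5 - 234| = 214.5 degrees
Smaller angle: 360 - 214.5 = 145.5 degrees

Final answer: 145.5 degrees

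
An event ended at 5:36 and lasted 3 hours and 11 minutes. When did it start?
Starting time: 5:36 = 336 total minutes past 12:00
Subtracting: 3 hours and 11 minutes = 191 minutes
336 - 191 = 145 minutes
= 2 hours and 25 minutes past 12:00 = 2:25

Final answer: 2:25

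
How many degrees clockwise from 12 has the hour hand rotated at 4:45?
The hour hand moves 30 degrees per hour and 0.5 degrees per minute.
At 4:45: (4) x 30 + 45 x 0.5 = 120 + 22.5 = 142.5 degrees

Final answer: 142.5 degrees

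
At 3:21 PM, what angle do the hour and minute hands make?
Hour hand position: 3 x 30 + 21 x 0.5 = 100.5 degrees
Minute hand position: 21 x 6 = 126 degrees
Difference: |100.5 - 126| = 25.5 degrees
The angle between the hands is 25.5 degrees

Final answer: 25.5 degrees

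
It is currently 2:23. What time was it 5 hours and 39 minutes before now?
Starting time: 2:23 = 143 total minutes past 12:00
Subtracting: 5 hours and 39 minutes = 339 minutes
143 - 339 = -196 (negative, add 12 hours = 720) = 524 minutes
= 8 hours and 44 minutes past 12:00 = 8:44

Final answer: 8:44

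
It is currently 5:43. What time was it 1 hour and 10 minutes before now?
Starting time: 5:43 = 343 total minutes past 12:00
Subtracting: 1 hour and 10 minutes = 70 minutes
343 - 70 = 273 minutes
= 4 hours and 33 minutes past 12:00 = 4:33

Final answer: 4:33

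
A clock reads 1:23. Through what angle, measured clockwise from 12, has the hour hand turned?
The hour hand moves 30 degrees per hour and 0.5 degrees per minute.
At 1:23: (1) x 30 + 23 x 0.5 = 30 + 11.5 = 41.5 degrees

Final answer: 41.5 degrees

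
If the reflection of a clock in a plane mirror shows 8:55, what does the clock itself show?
Reflection across the vertical (12-6) axis maps a hand at angle A degrees to (360 - A) degrees, which sends a reading of T minutes past 12:00 to (720 - T) minutes past 12:00.
Mirror reads 8:55 = 535 minutes past 12:00.
Actual time: (720 - 535) mod 720 = 185 minutes = 3:05.

Final answer: 3:05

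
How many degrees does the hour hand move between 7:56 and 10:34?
The hour hand moves 0.5 degrees per minute.
Time elapsed: 10:34 - 7:56 = 158 minutes
Angular displacement: 158 x 0.5 = 79 degrees

Final answer: 79 degrees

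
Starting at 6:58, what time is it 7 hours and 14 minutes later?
Starting time: 6:58
Adding 14 minutes to 58 minutes: 58 + 14 = 72 minutes = 1 hour and 12 minutes
Adding 7 hours: 6 + 7 + 1 (carry) = 14 - 12 = 2
Final time: 2:12

Final answer: 2:12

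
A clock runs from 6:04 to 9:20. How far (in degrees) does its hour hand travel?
The hour hand moves 0.5 degrees per minute.
Time elapsed: 9:20 - 6:04 = 196 minutes
Angular displacement: 196 x 0.5 = 98 degrees

Final answer: 98 degrees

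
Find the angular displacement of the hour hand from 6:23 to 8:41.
The hour hand moves 0.5 degrees per minute.
Time elapsed: 8:41 - 6:23 = 138 minutes
Angular displacement: 138 x 0.5 = 69 degrees

Final answer: 69 degrees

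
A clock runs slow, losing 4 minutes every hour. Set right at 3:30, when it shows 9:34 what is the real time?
For every 60 true minutes, the faulty clock advances 56 minutes, so 1 faulty-clock minute corresponds to 60/56 true minutes.
From 3:30 to 9:34 on the faulty dial is 364 minutes.
True elapsed: 364 x 60/56 = 390 minutes = 6 hours and 30 minutes.
True time: 3:30 + 6 hours and 30 minutes = 10:00.

Final answer: 10:00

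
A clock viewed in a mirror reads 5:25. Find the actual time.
Reflection across the vertical (12-6) axis maps a hand at angle A degrees to (360 - A) degrees, which sends a reading of T minutes past 12:00 to (720 - T) minutes past 12:00.
Mirror reads 5:25 = 325 minutes past 12:00.
Actual time: (720 - 325) mod 720 = 395 minutes = 6:35.

Final answer: 6:35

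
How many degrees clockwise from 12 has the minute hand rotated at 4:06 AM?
The minute hand moves 6 degrees per minute.
At 4:06: 6 x 6 = 36 degrees

Final answer: 36 degrees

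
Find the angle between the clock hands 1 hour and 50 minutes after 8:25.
First find the time 1 hour and 50 minutes after 8:25.
Total minutes: 8 x 60 + 25 + 1 x 60 + 50 = 615.
615 mod 720 = 615 minutes = 10:15.
Now compute the angle at 10:15:
Hour hand: 10 x 30 + 15 x 0.5 = 307.5 degrees
Minute hand: 15 x 6 = 90 degrees
Difference: |307.5 - 90| = 217.5 degrees
Smaller angle: 360 - 217.5 = 142.5 degrees

Final answer: 142.5 degrees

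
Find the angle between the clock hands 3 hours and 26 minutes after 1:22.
First find the time 3 hours and 26 minutes after 1:22.
Total minutes: 1 x 60 + 22 + 3 x 60 + 26 = 288.
288 mod 720 = 288 minutes = 4:48.
Now compute the angle at 4:48:
Hour hand: 4 x 30 + 48 x 0.5 = 144 degrees
Minute hand: 48 x 6 = 288 degrees
Difference: |144 - 288| = 144 degrees
The angle is 144 degrees

Final answer: 144 degrees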